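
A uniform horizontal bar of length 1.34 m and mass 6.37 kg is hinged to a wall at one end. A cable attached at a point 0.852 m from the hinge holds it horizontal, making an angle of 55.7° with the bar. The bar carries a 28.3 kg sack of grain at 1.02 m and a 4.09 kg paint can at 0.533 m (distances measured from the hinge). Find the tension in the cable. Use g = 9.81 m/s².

T ≈ 492 N

Take moments about the hinge.
Beam weight: 6.37 × 9.81 = 62.49 N down at 0.67 m → arm 0.67 m, τ = 62.49 × 0.67 = 41.87 N·m clockwise.
Sack of grain: 28.3 × 9.81 = 277.6 N down at 1.02 m → arm 1.02 m, τ = 277.6 × 1.02 = 283.2 N·m clockwise.
Paint can: 4.09 × 9.81 = 40.12 N down at 0.533 m → arm 0.533 m, τ = 40.12 × 0.533 = 21.38 N·m clockwise.
Total clockwise load moment = 346.4 N·m.
The cable tension T acts at 0.852 m; only its component perpendicular to the bar, T sinθ, produces torque. sin 55.7° = 0.8261.
Στ = 0 ⇒ T × 0.852 × 0.8261 = 346.4 ⇒ T = 346.4 / 0.7038 = 492 N.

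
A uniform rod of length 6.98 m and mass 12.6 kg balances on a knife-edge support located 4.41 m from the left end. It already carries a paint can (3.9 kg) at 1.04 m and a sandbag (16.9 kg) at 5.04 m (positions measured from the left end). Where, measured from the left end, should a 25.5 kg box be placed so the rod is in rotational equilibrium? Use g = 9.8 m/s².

Choose the knife-edge support (at 4.41 m from the left end) as the axis so the support reaction has zero arm there.
Beam weight: 12.6 × 9.8 = 123.5 N down at 3.49 m → arm 0.92 m, τ = 123.5 × 0.92 = 113.6 N·m counterclockwise.
Paint can: 3.9 × 9.8 = 38.22 N down at 1.04 m → arm 3.37 m, τ = 38.22 × 3.37 = 128.8 N·m counterclockwise.
Sandbag: 16.9 × 9.8 = 165.6 N down at 5.04 m → arm 0.63 m, τ = 165.6 × 0.63 = 104.3 N·m clockwise.
Net moment of existing loads = 138.1 N·m counterclockwise.
The box weighs 25.5 × 9.8 = 249.9 N and must supply an equal clockwise moment, so its lever arm about the knife-edge support is 138.1 / 249.9 = 0.553 m.
That puts it at 4.41 + 0.553 = 4.96 m from the left end.

x ≈ 4.96 m from the left end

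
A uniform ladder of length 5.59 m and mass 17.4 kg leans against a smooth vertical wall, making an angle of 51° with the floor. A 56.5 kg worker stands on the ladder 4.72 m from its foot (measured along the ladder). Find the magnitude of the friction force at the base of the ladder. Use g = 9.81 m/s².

f ≈ 448 N

About the foot of the ladder:
Ladder weight 17.4×9.81 = 170.7 N acts at 2.795 m along the ladder; its horizontal arm is 2.795·cos51° = 1.759 m → τ = 300.3 N·m clockwise.
Worker: 56.5×9.81 = 554.3 N at 4.72 m → arm 2.97 m → τ = 1646 N·m clockwise.
Wall normal N acts horizontally at the top; its moment arm is the height L sinθ = 5.59·sin51° = 4.344 m, counterclockwise.
For rotational equilibrium, N × 4.344 = 1946, so N = 448 N.
ΣFx = 0: friction at the foot balances the wall's push, so f = N_wall = 448 N.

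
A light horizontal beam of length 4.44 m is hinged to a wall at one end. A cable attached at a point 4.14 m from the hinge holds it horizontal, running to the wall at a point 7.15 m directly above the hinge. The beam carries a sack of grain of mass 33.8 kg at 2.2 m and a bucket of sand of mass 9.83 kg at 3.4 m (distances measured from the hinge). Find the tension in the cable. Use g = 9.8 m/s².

T ≈ 295 N

Take moments about the hinge.
Sack of grain: 33.8 × 9.8 = 331.2 N down at 2.2 m → arm 2.2 m, τ = 331.2 × 2.2 = 728.6 N·m clockwise.
Bucket of sand: 9.83 × 9.8 = 96.33 N down at 3.4 m → arm 3.4 m, τ = 96.33 × 3.4 = 327.5 N·m clockwise.
Total clockwise load moment = 1056 N·m.
The cable tension T acts at 4.14 m; only its component perpendicular to the beam, T sinθ, produces torque. sinθ = h/√(h²+d²) = 7.15/√(7.15²+4.14²) = 0.8654.
Balancing moments: T × 4.14 × 0.8654 = 1056, giving T = 1056 / 3.583 = 295 N.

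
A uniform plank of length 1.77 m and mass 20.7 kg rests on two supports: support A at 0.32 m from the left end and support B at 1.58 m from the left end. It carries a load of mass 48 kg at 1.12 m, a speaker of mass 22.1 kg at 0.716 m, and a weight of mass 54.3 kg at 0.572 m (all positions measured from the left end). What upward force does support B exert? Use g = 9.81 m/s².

R_B ≈ 565 N

Taking torques about support A:
Beam weight: 20.7 × 9.81 = 203.1 N down at 0.885 m → arm 0.565 m, τ = 203.1 × 0.565 = 114.8 N·m clockwise.
Load: 48 × 9.81 = 470.9 N down at 1.12 m → arm 0.8 m, τ = 470.9 × 0.8 = 376.7 N·m clockwise.
Speaker: 22.1 × 9.81 = 216.8 N down at 0.716 m → arm 0.396 m, τ = 216.8 × 0.396 = 85.85 N·m clockwise.
Weight: 54.3 × 9.81 = 532.7 N down at 0.572 m → arm 0.252 m, τ = 532.7 × 0.252 = 134.2 N·m clockwise.
Net load moment about support A = 711.5 N·m clockwise.
Reaction R at support B is upward at 1.58 m, arm 1.26 m → moment R × 1.26 counterclockwise.
For rotational equilibrium, R × 1.26 = 711.5, so R = 565 N.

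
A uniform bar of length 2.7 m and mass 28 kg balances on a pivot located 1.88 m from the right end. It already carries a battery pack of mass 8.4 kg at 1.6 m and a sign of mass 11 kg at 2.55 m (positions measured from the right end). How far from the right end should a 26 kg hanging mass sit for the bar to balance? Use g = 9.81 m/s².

x ≈ 2.26 m from the right end

Take moments about the pivot (at 1.88 m from the right end).
Beam weight: 28 × 9.81 = 274.7 N down at 1.35 m → arm 0.53 m, τ = 274.7 × 0.53 = 145.6 N·m clockwise.
Battery pack: 8.4 × 9.81 = 82.4 N down at 1.6 m → arm 0.28 m, τ = 82.4 × 0.28 = 23.07 N·m clockwise.
Sign: 11 × 9.81 = 107.9 N down at 2.55 m → arm 0.67 m, τ = 107.9 × 0.67 = 72.29 N·m counterclockwise.
Net moment of existing loads = 96.38 N·m clockwise.
The hanging mass weighs 26 × 9.81 = 255.1 N and must supply an equal counterclockwise moment, so its lever arm about the pivot is 96.38 / 255.1 = 0.378 m.
That puts it at 1.88 + 0.378 = 2.26 m from the right end.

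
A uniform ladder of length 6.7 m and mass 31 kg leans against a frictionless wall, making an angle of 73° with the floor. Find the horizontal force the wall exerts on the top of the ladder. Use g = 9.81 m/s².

N_wall ≈ 46.5 N

Sum moments about the foot of the ladder (the floor normal and friction both act there and drop out).
Ladder weight 31×9.81 = 304.1 N acts at 3.35 m along the ladder; its horizontal arm is 3.35·cos73° = 0.9794 m → τ = 297.8 N·m clockwise.
Wall normal N acts horizontally at the top; its moment arm is the height L sinθ = 6.7·sin73° = 6.407 m, counterclockwise.
Στ = 0 ⇒ N × 6.407 = 297.8 ⇒ N = 46.5 N.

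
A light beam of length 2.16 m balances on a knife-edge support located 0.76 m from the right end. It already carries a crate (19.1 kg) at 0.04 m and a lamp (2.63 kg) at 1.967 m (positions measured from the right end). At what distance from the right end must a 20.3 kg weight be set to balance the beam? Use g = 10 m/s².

Choose the knife-edge support (at 0.76 m from the right end) as the axis so the support reaction has zero arm there.
Crate: 19.1 × 10 = 191 N down at 0.04 m → arm 0.72 m, τ = 191 × 0.72 = 137.5 N·m clockwise.
Lamp: 2.63 × 10 = 26.3 N down at 1.967 m → arm 1.207 m, τ = 26.3 × 1.207 = 31.74 N·m counterclockwise.
Net moment of existing loads = 105.8 N·m clockwise.
The weight weighs 20.3 × 10 = 203 N and must supply an equal counterclockwise moment, so its lever arm about the knife-edge support is 105.8 / 203 = 0.521 m.
That puts it at 0.76 + 0.521 = 1.28 m from the right end.

x ≈ 1.28 m from the right end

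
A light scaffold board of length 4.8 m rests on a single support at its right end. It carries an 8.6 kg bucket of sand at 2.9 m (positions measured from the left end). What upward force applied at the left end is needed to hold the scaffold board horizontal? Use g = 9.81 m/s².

Take moments about the right end.
Bucket of sand: 8.6 × 9.81 = 84.37 N down at 2.9 m → arm 1.9 m, τ = 84.37 × 1.9 = 160.3 N·m counterclockwise.
Net moment of the loads = 160.3 N·m counterclockwise.
The upward force F acts at the left end, arm 4.8 m, giving F × 4.8 clockwise.
Setting net torque to zero: F × 4.8 = 160.3 → F = 160.3 / 4.8 = 33.4 N.

F ≈ 33.4 N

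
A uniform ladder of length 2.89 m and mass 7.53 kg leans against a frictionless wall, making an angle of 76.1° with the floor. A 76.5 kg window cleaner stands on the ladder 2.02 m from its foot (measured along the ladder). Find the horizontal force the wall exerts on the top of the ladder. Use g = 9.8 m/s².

Taking torques about the foot of the ladder:
Ladder weight 7.53×9.8 = 73.79 N acts at 1.445 m along the ladder; its horizontal arm is 1.445·cos76.1° = 0.3471 m → τ = 25.61 N·m clockwise.
Window cleaner: 76.5×9.8 = 749.7 N at 2.02 m → arm 0.4853 m → τ = 363.8 N·m clockwise.
Wall normal N acts horizontally at the top; its moment arm is the height L sinθ = 2.89·sin76.1° = 2.805 m, counterclockwise.
For rotational equilibrium, N × 2.805 = 389.4, so N = 139 N.

N_wall ≈ 139 N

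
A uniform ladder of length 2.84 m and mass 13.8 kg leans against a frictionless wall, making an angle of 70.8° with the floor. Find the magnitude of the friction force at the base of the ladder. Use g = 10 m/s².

f ≈ 24 N

About the foot of the ladder:
Ladder weight 13.8×10 = 138 N acts at 1.42 m along the ladder; its horizontal arm is 1.42·cos70.8° = 0.467 m → τ = 64.45 N·m clockwise.
Wall normal N acts horizontally at the top; its moment arm is the height L sinθ = 2.84·sin70.8° = 2.682 m, counterclockwise.
Setting net torque to zero: N × 2.682 = 64.45 → N = 24 N.
ΣFx = 0: friction at the foot balances the wall's push, so f = N_wall = 24 N.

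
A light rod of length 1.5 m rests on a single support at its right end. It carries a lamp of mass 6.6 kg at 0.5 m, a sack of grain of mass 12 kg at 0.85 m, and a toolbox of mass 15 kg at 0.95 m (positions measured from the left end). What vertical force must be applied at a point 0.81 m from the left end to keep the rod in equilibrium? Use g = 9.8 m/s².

F ≈ 322 N

Take moments about the right end.
Lamp: 6.6 × 9.8 = 64.68 N down at 0.5 m → arm 1 m, τ = 64.68 × 1 = 64.68 N·m counterclockwise.
Sack of grain: 12 × 9.8 = 117.6 N down at 0.85 m → arm 0.65 m, τ = 117.6 × 0.65 = 76.44 N·m counterclockwise.
Toolbox: 15 × 9.8 = 147 N down at 0.95 m → arm 0.55 m, τ = 147 × 0.55 = 80.85 N·m counterclockwise.
Net moment of the loads = 222 N·m counterclockwise.
The upward force F acts at a point 0.81 m from the left end, arm 0.69 m, giving F × 0.69 clockwise.
Στ = 0 ⇒ F × 0.69 = 222 ⇒ F = 222 / 0.69 = 322 N.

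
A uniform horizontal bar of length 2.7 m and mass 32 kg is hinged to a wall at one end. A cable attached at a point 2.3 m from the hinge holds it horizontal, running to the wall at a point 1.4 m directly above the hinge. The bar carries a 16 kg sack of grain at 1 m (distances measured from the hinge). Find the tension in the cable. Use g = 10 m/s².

T ≈ 495 N

Taking torques about the hinge:
Beam weight: 32 × 10 = 320 N down at 1.35 m → arm 1.35 m, τ = 320 × 1.35 = 432 N·m clockwise.
Sack of grain: 16 × 10 = 160 N down at 1 m → arm 1 m, τ = 160 × 1 = 160 N·m clockwise.
Total clockwise load moment = 592 N·m.
The cable tension T acts at 2.3 m; only its component perpendicular to the bar, T sinθ, produces torque. sinθ = h/√(h²+d²) = 1.4/√(1.4²+2.3²) = 0.5199.
Στ = 0 ⇒ T × 2.3 × 0.5199 = 592 ⇒ T = 592 / 1.196 = 495 N.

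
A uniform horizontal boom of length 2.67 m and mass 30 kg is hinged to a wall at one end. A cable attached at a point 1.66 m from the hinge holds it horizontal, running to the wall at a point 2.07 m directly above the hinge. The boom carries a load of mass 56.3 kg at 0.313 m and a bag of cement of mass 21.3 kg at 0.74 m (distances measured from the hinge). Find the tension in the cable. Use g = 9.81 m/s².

T ≈ 556 N

About the hinge:
Beam weight: 30 × 9.81 = 294.3 N down at 1.335 m → arm 1.335 m, τ = 294.3 × 1.335 = 392.9 N·m clockwise.
Load: 56.3 × 9.81 = 552.3 N down at 0.313 m → arm 0.313 m, τ = 552.3 × 0.313 = 172.9 N·m clockwise.
Bag of cement: 21.3 × 9.81 = 209 N down at 0.74 m → arm 0.74 m, τ = 209 × 0.74 = 154.7 N·m clockwise.
Total clockwise load moment = 720.5 N·m.
The cable tension T acts at 1.66 m; only its component perpendicular to the boom, T sinθ, produces torque. sinθ = h/√(h²+d²) = 2.07/√(2.07²+1.66²) = 0.7801.
Στ = 0 ⇒ T × 1.66 × 0.7801 = 720.5 ⇒ T = 720.5 / 1.295 = 556 N.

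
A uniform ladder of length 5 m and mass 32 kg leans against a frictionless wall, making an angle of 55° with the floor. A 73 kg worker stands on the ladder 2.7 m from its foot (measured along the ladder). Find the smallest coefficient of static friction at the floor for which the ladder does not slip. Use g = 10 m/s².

Take moments about the foot of the ladder.
Ladder weight 32×10 = 320 N acts at 2.5 m along the ladder; its horizontal arm is 2.5·cos55° = 1.434 m → τ = 458.9 N·m clockwise.
Worker: 73×10 = 730 N at 2.7 m → arm 1.549 m → τ = 1131 N·m clockwise.
Wall normal N acts horizontally at the top; its moment arm is the height L sinθ = 5·sin55° = 4.096 m, counterclockwise.
Στ = 0 ⇒ N × 4.096 = 1590 ⇒ N = 388.2 N.
ΣFx = 0 ⇒ f = N_wall = 388.2 N. ΣFy = 0 ⇒ N_floor = 1050 N.
μ_min = f / N_floor = 388.2 / 1050 = 0.37.

μ_min ≈ 0.37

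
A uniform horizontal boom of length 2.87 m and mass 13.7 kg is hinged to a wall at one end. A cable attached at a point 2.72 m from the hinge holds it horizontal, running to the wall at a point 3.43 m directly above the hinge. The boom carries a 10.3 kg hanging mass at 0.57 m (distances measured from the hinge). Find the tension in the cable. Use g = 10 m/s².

Sum moments about the hinge (the unknown hinge reaction has zero arm there).
Beam weight: 13.7 × 10 = 137 N down at 1.435 m → arm 1.435 m, τ = 137 × 1.435 = 196.6 N·m clockwise.
Hanging mass: 10.3 × 10 = 103 N down at 0.57 m → arm 0.57 m, τ = 103 × 0.57 = 58.71 N·m clockwise.
Total clockwise load moment = 255.3 N·m.
The cable tension T acts at 2.72 m; only its component perpendicular to the boom, T sinθ, produces torque. sinθ = h/√(h²+d²) = 3.43/√(3.43²+2.72²) = 0.7835.
Setting net torque to zero: T × 2.72 × 0.7835 = 255.3 → T = 255.3 / 2.131 = 120 N.

T ≈ 120 N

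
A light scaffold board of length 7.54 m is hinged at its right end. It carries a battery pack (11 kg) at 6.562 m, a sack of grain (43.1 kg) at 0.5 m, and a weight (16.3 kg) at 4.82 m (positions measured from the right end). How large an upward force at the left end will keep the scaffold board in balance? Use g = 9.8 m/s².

F ≈ 224 N

Taking torques about the right end:
Battery pack: 11 × 9.8 = 107.8 N down at 6.562 m → arm 6.562 m, τ = 107.8 × 6.562 = 707.4 N·m counterclockwise.
Sack of grain: 43.1 × 9.8 = 422.4 N down at 0.5 m → arm 0.5 m, τ = 422.4 × 0.5 = 211.2 N·m counterclockwise.
Weight: 16.3 × 9.8 = 159.7 N down at 4.82 m → arm 4.82 m, τ = 159.7 × 4.82 = 769.8 N·m counterclockwise.
Net moment of the loads = 1688 N·m counterclockwise.
The upward force F acts at the left end, arm 7.54 m, giving F × 7.54 clockwise.
Setting net torque to zero: F × 7.54 = 1688 → F = 1688 / 7.54 = 224 N.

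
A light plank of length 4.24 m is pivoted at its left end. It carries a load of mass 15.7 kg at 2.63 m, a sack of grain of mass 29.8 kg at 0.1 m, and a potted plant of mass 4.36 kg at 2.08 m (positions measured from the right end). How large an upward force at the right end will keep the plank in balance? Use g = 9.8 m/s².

Sum moments about the left end (the unknown pivot reaction has zero arm there).
Load: 15.7 × 9.8 = 153.9 N down at 2.63 m → arm 1.61 m, τ = 153.9 × 1.61 = 247.8 N·m clockwise.
Sack of grain: 29.8 × 9.8 = 292 N down at 0.1 m → arm 4.14 m, τ = 292 × 4.14 = 1209 N·m clockwise.
Potted plant: 4.36 × 9.8 = 42.73 N down at 2.08 m → arm 2.16 m, τ = 42.73 × 2.16 = 92.3 N·m clockwise.
Net moment of the loads = 1549 N·m clockwise.
The upward force F acts at the right end, arm 4.24 m, giving F × 4.24 counterclockwise.
Balancing moments: F × 4.24 = 1549, giving F = 1549 / 4.24 = 365 N.

F ≈ 365 N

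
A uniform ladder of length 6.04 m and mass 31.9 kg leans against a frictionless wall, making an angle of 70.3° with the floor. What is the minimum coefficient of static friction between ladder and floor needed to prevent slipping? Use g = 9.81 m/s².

Take moments about the foot of the ladder.
Ladder weight 31.9×9.81 = 312.9 N acts at 3.02 m along the ladder; its horizontal arm is 3.02·cos70.3° = 1.018 m → τ = 318.5 N·m clockwise.
Wall normal N acts horizontally at the top; its moment arm is the height L sinθ = 6.04·sin70.3° = 5.686 m, counterclockwise.
Στ = 0 ⇒ N × 5.686 = 318.5 ⇒ N = 56.01 N.
ΣFx = 0 ⇒ f = N_wall = 56.01 N. ΣFy = 0 ⇒ N_floor = 312.9 N.
μ_min = f / N_floor = 56.01 / 312.9 = 0.179.

μ_min ≈ 0.179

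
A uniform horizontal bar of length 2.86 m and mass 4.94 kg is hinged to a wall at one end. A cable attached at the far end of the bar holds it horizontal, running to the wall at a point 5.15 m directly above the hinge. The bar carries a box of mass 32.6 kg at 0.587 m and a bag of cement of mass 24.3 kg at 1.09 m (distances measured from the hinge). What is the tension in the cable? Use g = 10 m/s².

Take moments about the hinge.
Beam weight: 4.94 × 10 = 49.4 N down at 1.43 m → arm 1.43 m, τ = 49.4 × 1.43 = 70.64 N·m clockwise.
Box: 32.6 × 10 = 326 N down at 0.587 m → arm 0.587 m, τ = 326 × 0.587 = 191.4 N·m clockwise.
Bag of cement: 24.3 × 10 = 243 N down at 1.09 m → arm 1.09 m, τ = 243 × 1.09 = 264.9 N·m clockwise.
Total clockwise load moment = 526.9 N·m.
The cable tension T acts at 2.86 m; only its component perpendicular to the bar, T sinθ, produces torque. sinθ = h/√(h²+d²) = 5.15/√(5.15²+2.86²) = 0.8742.
Setting net torque to zero: T × 2.86 × 0.8742 = 526.9 → T = 526.9 / 2.5 = 211 N.

T ≈ 211 N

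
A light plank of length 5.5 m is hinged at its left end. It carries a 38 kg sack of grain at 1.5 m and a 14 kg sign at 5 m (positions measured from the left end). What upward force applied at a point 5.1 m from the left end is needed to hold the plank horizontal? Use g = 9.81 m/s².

F ≈ 244 N

Choose the left end as the axis so the unknown pivot reaction has zero arm there.
Sack of grain: 38 × 9.81 = 372.8 N down at 1.5 m → arm 1.5 m, τ = 372.8 × 1.5 = 559.2 N·m clockwise.
Sign: 14 × 9.81 = 137.3 N down at 5 m → arm 5 m, τ = 137.3 × 5 = 686.5 N·m clockwise.
Net moment of the loads = 1246 N·m clockwise.
The upward force F acts at a point 5.1 m from the left end, arm 5.1 m, giving F × 5.1 counterclockwise.
Στ = 0 ⇒ F × 5.1 = 1246 ⇒ F = 1246 / 5.1 = 244 N.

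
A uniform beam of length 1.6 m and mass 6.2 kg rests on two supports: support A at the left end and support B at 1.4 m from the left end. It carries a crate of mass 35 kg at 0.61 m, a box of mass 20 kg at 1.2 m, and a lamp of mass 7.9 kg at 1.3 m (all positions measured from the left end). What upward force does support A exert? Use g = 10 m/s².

Sum moments about support B (its reaction then has zero moment arm).
Beam weight: 6.2 × 10 = 62 N down at 0.8 m → arm 0.6 m, τ = 62 × 0.6 = 37.2 N·m counterclockwise.
Crate: 35 × 10 = 350 N down at 0.61 m → arm 0.79 m, τ = 350 × 0.79 = 276.5 N·m counterclockwise.
Box: 20 × 10 = 200 N down at 1.2 m → arm 0.2 m, τ = 200 × 0.2 = 40 N·m counterclockwise.
Lamp: 7.9 × 10 = 79 N down at 1.3 m → arm 0.1 m, τ = 79 × 0.1 = 7.9 N·m counterclockwise.
Net load moment about support B = 361.6 N·m counterclockwise.
Reaction R at support A is upward at 0 m, arm 1.4 m → moment R × 1.4 clockwise.
Στ = 0 ⇒ R × 1.4 = 361.6 ⇒ R = 258 N.

R_A ≈ 258 N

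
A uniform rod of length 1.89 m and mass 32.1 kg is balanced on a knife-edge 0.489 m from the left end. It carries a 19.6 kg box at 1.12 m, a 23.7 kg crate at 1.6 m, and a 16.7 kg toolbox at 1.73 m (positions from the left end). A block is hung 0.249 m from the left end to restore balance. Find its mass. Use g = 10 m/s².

About the knife-edge (at 0.489 m from the left end):
Beam weight: 32.1 × 10 = 321 N down at 0.945 m → arm 0.456 m, τ = 321 × 0.456 = 146.4 N·m clockwise.
Box: 19.6 × 10 = 196 N down at 1.12 m → arm 0.631 m, τ = 196 × 0.631 = 123.7 N·m clockwise.
Crate: 23.7 × 10 = 237 N down at 1.6 m → arm 1.111 m, τ = 237 × 1.111 = 263.3 N·m clockwise.
Toolbox: 16.7 × 10 = 167 N down at 1.73 m → arm 1.241 m, τ = 167 × 1.241 = 207.2 N·m clockwise.
Net moment of known loads = 740.6 N·m clockwise.
An unknown mass m at 0.249 m has arm 0.24 m; its moment is m·g·0.24 counterclockwise.
Στ = 0 ⇒ m × 10 × 0.24 = 740.6 ⇒ m = 740.6 / (10 × 0.24) = 309 kg.

m ≈ 309 kg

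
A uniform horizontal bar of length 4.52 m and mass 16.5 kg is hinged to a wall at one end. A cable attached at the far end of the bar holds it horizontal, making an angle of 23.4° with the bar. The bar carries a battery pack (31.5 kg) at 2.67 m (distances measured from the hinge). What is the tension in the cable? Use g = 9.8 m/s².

Take moments about the hinge.
Beam weight: 16.5 × 9.8 = 161.7 N down at 2.26 m → arm 2.26 m, τ = 161.7 × 2.26 = 365.4 N·m clockwise.
Battery pack: 31.5 × 9.8 = 308.7 N down at 2.67 m → arm 2.67 m, τ = 308.7 × 2.67 = 824.2 N·m clockwise.
Total clockwise load moment = 1190 N·m.
The cable tension T acts at 4.52 m; only its component perpendicular to the bar, T sinθ, produces torque. sin 23.4° = 0.3971.
Setting net torque to zero: T × 4.52 × 0.3971 = 1190 → T = 1190 / 1.795 = 663 N.

T ≈ 663 N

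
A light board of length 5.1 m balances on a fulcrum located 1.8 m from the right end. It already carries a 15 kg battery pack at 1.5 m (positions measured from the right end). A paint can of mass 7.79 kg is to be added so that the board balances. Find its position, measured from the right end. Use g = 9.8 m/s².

About the fulcrum (at 1.8 m from the right end):
Battery pack: 15 × 9.8 = 147 N down at 1.5 m → arm 0.3 m, τ = 147 × 0.3 = 44.1 N·m clockwise.
Net moment of existing loads = 44.1 N·m clockwise.
The paint can weighs 7.79 × 9.8 = 76.34 N and must supply an equal counterclockwise moment, so its lever arm about the fulcrum is 44.1 / 76.34 = 0.578 m.
That puts it at 1.8 + 0.578 = 2.38 m from the right end.

x ≈ 2.38 m from the right end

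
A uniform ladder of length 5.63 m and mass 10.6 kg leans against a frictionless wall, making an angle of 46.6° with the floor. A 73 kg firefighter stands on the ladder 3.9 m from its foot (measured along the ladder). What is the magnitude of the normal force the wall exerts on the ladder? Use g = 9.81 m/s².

About the foot of the ladder:
Ladder weight 10.6×9.81 = 104 N acts at 2.815 m along the ladder; its horizontal arm is 2.815·cos46.6° = 1.934 m → τ = 201.1 N·m clockwise.
Firefighter: 73×9.81 = 716.1 N at 3.9 m → arm 2.68 m → τ = 1919 N·m clockwise.
Wall normal N acts horizontally at the top; its moment arm is the height L sinθ = 5.63·sin46.6° = 4.091 m, counterclockwise.
Setting net torque to zero: N × 4.091 = 2120 → N = 518 N.

N_wall ≈ 518 N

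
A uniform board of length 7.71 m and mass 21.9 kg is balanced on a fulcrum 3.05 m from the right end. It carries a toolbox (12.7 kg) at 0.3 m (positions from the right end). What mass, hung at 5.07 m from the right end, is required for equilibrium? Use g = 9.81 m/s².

m ≈ 8.56 kg

Taking torques about the fulcrum (at 3.05 m from the right end):
Beam weight: 21.9 × 9.81 = 214.8 N down at 3.855 m → arm 0.805 m, τ = 214.8 × 0.805 = 172.9 N·m counterclockwise.
Toolbox: 12.7 × 9.81 = 124.6 N down at 0.3 m → arm 2.75 m, τ = 124.6 × 2.75 = 342.6 N·m clockwise.
Net moment of known loads = 169.7 N·m clockwise.
An unknown mass m at 5.07 m has arm 2.02 m; its moment is m·g·2.02 counterclockwise.
Balancing moments: m × 9.81 × 2.02 = 169.7, giving m = 169.7 / (9.81 × 2.02) = 8.56 kg.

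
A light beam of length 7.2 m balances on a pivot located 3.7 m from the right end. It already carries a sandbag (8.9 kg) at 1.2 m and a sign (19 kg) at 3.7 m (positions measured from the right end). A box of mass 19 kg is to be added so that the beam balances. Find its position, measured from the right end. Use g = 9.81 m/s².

Sum moments about the pivot (at 3.7 m from the right end) (the support reaction has zero arm there).
Sandbag: 8.9 × 9.81 = 87.31 N down at 1.2 m → arm 2.5 m, τ = 87.31 × 2.5 = 218.3 N·m clockwise.
Sign: acts at the pivot, moment arm 0 → no torque.
Net moment of existing loads = 218.3 N·m clockwise.
The box weighs 19 × 9.81 = 186.4 N and must supply an equal counterclockwise moment, so its lever arm about the pivot is 218.3 / 186.4 = 1.17 m.
That puts it at 3.7 + 1.17 = 4.87 m from the right end.

x ≈ 4.87 m from the right end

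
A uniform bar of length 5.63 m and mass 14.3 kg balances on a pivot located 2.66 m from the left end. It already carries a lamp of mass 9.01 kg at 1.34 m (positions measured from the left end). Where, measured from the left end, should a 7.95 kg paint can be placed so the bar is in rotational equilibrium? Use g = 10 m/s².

x ≈ 3.88 m from the left end

Take moments about the pivot (at 2.66 m from the left end).
Beam weight: 14.3 × 10 = 143 N down at 2.815 m → arm 0.155 m, τ = 143 × 0.155 = 22.16 N·m clockwise.
Lamp: 9.01 × 10 = 90.1 N down at 1.34 m → arm 1.32 m, τ = 90.1 × 1.32 = 118.9 N·m counterclockwise.
Net moment of existing loads = 96.74 N·m counterclockwise.
The paint can weighs 7.95 × 10 = 79.5 N and must supply an equal clockwise moment, so its lever arm about the pivot is 96.74 / 79.5 = 1.22 m.
That puts it at 2.66 + 1.22 = 3.88 m from the left end.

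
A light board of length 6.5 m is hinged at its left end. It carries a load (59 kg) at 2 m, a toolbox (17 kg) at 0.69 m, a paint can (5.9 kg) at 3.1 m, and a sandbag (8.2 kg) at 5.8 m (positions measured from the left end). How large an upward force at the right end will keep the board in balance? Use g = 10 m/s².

F ≈ 301 N

Sum moments about the left end (the unknown pivot reaction has zero arm there).
Load: 59 × 10 = 590 N down at 2 m → arm 2 m, τ = 590 × 2 = 1180 N·m clockwise.
Toolbox: 17 × 10 = 170 N down at 0.69 m → arm 0.69 m, τ = 170 × 0.69 = 117.3 N·m clockwise.
Paint can: 5.9 × 10 = 59 N down at 3.1 m → arm 3.1 m, τ = 59 × 3.1 = 182.9 N·m clockwise.
Sandbag: 8.2 × 10 = 82 N down at 5.8 m → arm 5.8 m, τ = 82 × 5.8 = 475.6 N·m clockwise.
Net moment of the loads = 1956 N·m clockwise.
The upward force F acts at the right end, arm 6.5 m, giving F × 6.5 counterclockwise.
Στ = 0 ⇒ F × 6.5 = 1956 ⇒ F = 1956 / 6.5 = 301 N.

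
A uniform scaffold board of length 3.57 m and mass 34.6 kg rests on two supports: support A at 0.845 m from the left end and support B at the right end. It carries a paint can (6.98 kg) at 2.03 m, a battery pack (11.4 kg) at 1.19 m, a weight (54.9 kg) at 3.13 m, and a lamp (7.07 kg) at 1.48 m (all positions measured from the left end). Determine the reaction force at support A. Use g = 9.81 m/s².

R_A ≈ 499 N

Take moments about support B.
Beam weight: 34.6 × 9.81 = 339.4 N down at 1.785 m → arm 1.785 m, τ = 339.4 × 1.785 = 605.8 N·m counterclockwise.
Paint can: 6.98 × 9.81 = 68.47 N down at 2.03 m → arm 1.54 m, τ = 68.47 × 1.54 = 105.4 N·m counterclockwise.
Battery pack: 11.4 × 9.81 = 111.8 N down at 1.19 m → arm 2.38 m, τ = 111.8 × 2.38 = 266.1 N·m counterclockwise.
Weight: 54.9 × 9.81 = 538.6 N down at 3.13 m → arm 0.44 m, τ = 538.6 × 0.44 = 237 N·m counterclockwise.
Lamp: 7.07 × 9.81 = 69.36 N down at 1.48 m → arm 2.09 m, τ = 69.36 × 2.09 = 145 N·m counterclockwise.
Net load moment about support B = 1359 N·m counterclockwise.
Reaction R at support A is upward at 0.845 m, arm 2.725 m → moment R × 2.725 clockwise.
For rotational equilibrium, R × 2.725 = 1359, so R = 499 N.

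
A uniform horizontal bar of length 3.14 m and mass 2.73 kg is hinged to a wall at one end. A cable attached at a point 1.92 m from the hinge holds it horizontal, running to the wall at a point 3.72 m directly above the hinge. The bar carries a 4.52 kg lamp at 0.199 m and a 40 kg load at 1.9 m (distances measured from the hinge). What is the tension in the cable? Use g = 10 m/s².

T ≈ 476 N

Take moments about the hinge.
Beam weight: 2.73 × 10 = 27.3 N down at 1.57 m → arm 1.57 m, τ = 27.3 × 1.57 = 42.86 N·m clockwise.
Lamp: 4.52 × 10 = 45.2 N down at 0.199 m → arm 0.199 m, τ = 45.2 × 0.199 = 8.995 N·m clockwise.
Load: 40 × 10 = 400 N down at 1.9 m → arm 1.9 m, τ = 400 × 1.9 = 760 N·m clockwise.
Total clockwise load moment = 811.9 N·m.
The cable tension T acts at 1.92 m; only its component perpendicular to the bar, T sinθ, produces torque. sinθ = h/√(h²+d²) = 3.72/√(3.72²+1.92²) = 0.8886.
Setting net torque to zero: T × 1.92 × 0.8886 = 811.9 → T = 811.9 / 1.706 = 476 N.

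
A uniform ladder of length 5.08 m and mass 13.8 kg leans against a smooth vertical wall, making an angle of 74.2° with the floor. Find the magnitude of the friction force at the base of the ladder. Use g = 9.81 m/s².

Sum moments about the foot of the ladder (the floor normal and friction both act there and drop out).
Ladder weight 13.8×9.81 = 135.4 N acts at 2.54 m along the ladder; its horizontal arm is 2.54·cos74.2° = 0.6916 m → τ = 93.64 N·m clockwise.
Wall normal N acts horizontally at the top; its moment arm is the height L sinθ = 5.08·sin74.2° = 4.888 m, counterclockwise.
For rotational equilibrium, N × 4.888 = 93.64, so N = 19.2 N.
ΣFx = 0: friction at the foot balances the wall's push, so f = N_wall = 19.2 N.

f ≈ 19.2 N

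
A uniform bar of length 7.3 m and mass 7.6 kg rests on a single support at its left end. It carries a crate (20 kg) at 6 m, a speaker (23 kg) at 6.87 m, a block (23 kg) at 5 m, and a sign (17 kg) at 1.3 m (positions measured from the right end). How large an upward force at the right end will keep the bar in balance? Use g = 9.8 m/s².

F ≈ 293 N

Taking torques about the left end:
Beam weight: 7.6 × 9.8 = 74.48 N down at 3.65 m → arm 3.65 m, τ = 74.48 × 3.65 = 271.9 N·m clockwise.
Crate: 20 × 9.8 = 196 N down at 6 m → arm 1.3 m, τ = 196 × 1.3 = 254.8 N·m clockwise.
Speaker: 23 × 9.8 = 225.4 N down at 6.87 m → arm 0.43 m, τ = 225.4 × 0.43 = 96.92 N·m clockwise.
Block: 23 × 9.8 = 225.4 N down at 5 m → arm 2.3 m, τ = 225.4 × 2.3 = 518.4 N·m clockwise.
Sign: 17 × 9.8 = 166.6 N down at 1.3 m → arm 6 m, τ = 166.6 × 6 = 999.6 N·m clockwise.
Net moment of the loads = 2142 N·m clockwise.
The upward force F acts at the right end, arm 7.3 m, giving F × 7.3 counterclockwise.
For rotational equilibrium, F × 7.3 = 2142, so F = 2142 / 7.3 = 293 N.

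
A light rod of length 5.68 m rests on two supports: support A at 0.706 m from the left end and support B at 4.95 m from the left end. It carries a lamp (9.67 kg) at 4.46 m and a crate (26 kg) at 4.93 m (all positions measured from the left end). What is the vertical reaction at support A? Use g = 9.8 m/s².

R_A ≈ 12.1 N

Sum moments about support B (its reaction then has zero moment arm).
Lamp: 9.67 × 9.8 = 94.77 N down at 4.46 m → arm 0.49 m, τ = 94.77 × 0.49 = 46.44 N·m counterclockwise.
Crate: 26 × 9.8 = 254.8 N down at 4.93 m → arm 0.02 m, τ = 254.8 × 0.02 = 5.096 N·m counterclockwise.
Net load moment about support B = 51.54 N·m counterclockwise.
Reaction R at support A is upward at 0.706 m, arm 4.244 m → moment R × 4.244 clockwise.
Setting net torque to zero: R × 4.244 = 51.54 → R = 12.1 N.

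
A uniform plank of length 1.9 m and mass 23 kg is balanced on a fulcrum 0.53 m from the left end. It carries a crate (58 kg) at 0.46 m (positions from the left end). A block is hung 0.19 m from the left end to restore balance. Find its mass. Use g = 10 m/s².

m ≈ 16.5 kg

Taking torques about the fulcrum (at 0.53 m from the left end):
Beam weight: 23 × 10 = 230 N down at 0.95 m → arm 0.42 m, τ = 230 × 0.42 = 96.6 N·m clockwise.
Crate: 58 × 10 = 580 N down at 0.46 m → arm 0.07 m, τ = 580 × 0.07 = 40.6 N·m counterclockwise.
Net moment of known loads = 56 N·m clockwise.
An unknown mass m at 0.19 m has arm 0.34 m; its moment is m·g·0.34 counterclockwise.
Στ = 0 ⇒ m × 10 × 0.34 = 56 ⇒ m = 56 / (10 × 0.34) = 16.5 kg.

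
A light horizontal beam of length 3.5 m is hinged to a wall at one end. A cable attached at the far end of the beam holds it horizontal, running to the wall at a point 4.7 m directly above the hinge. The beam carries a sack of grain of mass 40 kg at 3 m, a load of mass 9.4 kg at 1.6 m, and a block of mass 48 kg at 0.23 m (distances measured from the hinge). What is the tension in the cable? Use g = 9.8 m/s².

T ≈ 510 N

Choose the hinge as the axis so the unknown hinge reaction has zero arm there.
Sack of grain: 40 × 9.8 = 392 N down at 3 m → arm 3 m, τ = 392 × 3 = 1176 N·m clockwise.
Load: 9.4 × 9.8 = 92.12 N down at 1.6 m → arm 1.6 m, τ = 92.12 × 1.6 = 147.4 N·m clockwise.
Block: 48 × 9.8 = 470.4 N down at 0.23 m → arm 0.23 m, τ = 470.4 × 0.23 = 108.2 N·m clockwise.
Total clockwise load moment = 1432 N·m.
The cable tension T acts at 3.5 m; only its component perpendicular to the beam, T sinθ, produces torque. sinθ = h/√(h²+d²) = 4.7/√(4.7²+3.5²) = 0.802.
Setting net torque to zero: T × 3.5 × 0.802 = 1432 → T = 1432 / 2.807 = 510 N.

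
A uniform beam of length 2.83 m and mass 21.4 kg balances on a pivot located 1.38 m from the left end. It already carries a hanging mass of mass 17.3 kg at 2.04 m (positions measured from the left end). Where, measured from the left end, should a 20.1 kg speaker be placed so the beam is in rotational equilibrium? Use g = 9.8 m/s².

x ≈ 0.775 m from the left end

Sum moments about the pivot (at 1.38 m from the left end) (the support reaction has zero arm there).
Beam weight: 21.4 × 9.8 = 209.7 N down at 1.415 m → arm 0.035 m, τ = 209.7 × 0.035 = 7.34 N·m clockwise.
Hanging mass: 17.3 × 9.8 = 169.5 N down at 2.04 m → arm 0.66 m, τ = 169.5 × 0.66 = 111.9 N·m clockwise.
Net moment of existing loads = 119.2 N·m clockwise.
The speaker weighs 20.1 × 9.8 = 197 N and must supply an equal counterclockwise moment, so its lever arm about the pivot is 119.2 / 197 = 0.605 m.
That puts it at 1.38 − 0.605 = 0.775 m from the left end.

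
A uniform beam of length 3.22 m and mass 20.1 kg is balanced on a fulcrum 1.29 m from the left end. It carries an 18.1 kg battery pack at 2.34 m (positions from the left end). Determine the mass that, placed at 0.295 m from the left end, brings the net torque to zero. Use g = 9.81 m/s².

Taking torques about the fulcrum (at 1.29 m from the left end):
Beam weight: 20.1 × 9.81 = 197.2 N down at 1.61 m → arm 0.32 m, τ = 197.2 × 0.32 = 63.1 N·m clockwise.
Battery pack: 18.1 × 9.81 = 177.6 N down at 2.34 m → arm 1.05 m, τ = 177.6 × 1.05 = 186.5 N·m clockwise.
Net moment of known loads = 249.6 N·m clockwise.
An unknown mass m at 0.295 m has arm 0.995 m; its moment is m·g·0.995 counterclockwise.
Στ = 0 ⇒ m × 9.81 × 0.995 = 249.6 ⇒ m = 249.6 / (9.81 × 0.995) = 25.6 kg.

m ≈ 25.6 kg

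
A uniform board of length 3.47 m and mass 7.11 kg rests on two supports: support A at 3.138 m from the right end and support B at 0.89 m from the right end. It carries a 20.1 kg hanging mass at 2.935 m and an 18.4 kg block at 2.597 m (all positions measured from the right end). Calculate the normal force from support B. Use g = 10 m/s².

Take moments about support A.
Beam weight: 7.11 × 10 = 71.1 N down at 1.735 m → arm 1.403 m, τ = 71.1 × 1.403 = 99.75 N·m clockwise.
Hanging mass: 20.1 × 10 = 201 N down at 2.935 m → arm 0.203 m, τ = 201 × 0.203 = 40.8 N·m clockwise.
Block: 18.4 × 10 = 184 N down at 2.597 m → arm 0.541 m, τ = 184 × 0.541 = 99.54 N·m clockwise.
Net load moment about support A = 240.1 N·m clockwise.
Reaction R at support B is upward at 0.89 m, arm 2.248 m → moment R × 2.248 counterclockwise.
For rotational equilibrium, R × 2.248 = 240.1, so R = 107 N.

R_B ≈ 107 N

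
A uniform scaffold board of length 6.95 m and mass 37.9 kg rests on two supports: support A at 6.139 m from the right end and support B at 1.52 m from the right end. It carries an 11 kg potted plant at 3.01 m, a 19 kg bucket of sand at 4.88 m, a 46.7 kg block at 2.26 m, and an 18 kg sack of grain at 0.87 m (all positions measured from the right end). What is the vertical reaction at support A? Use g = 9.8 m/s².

Sum moments about support B (its reaction then has zero moment arm).
Beam weight: 37.9 × 9.8 = 371.4 N down at 3.475 m → arm 1.955 m, τ = 371.4 × 1.955 = 726.1 N·m counterclockwise.
Potted plant: 11 × 9.8 = 107.8 N down at 3.01 m → arm 1.49 m, τ = 107.8 × 1.49 = 160.6 N·m counterclockwise.
Bucket of sand: 19 × 9.8 = 186.2 N down at 4.88 m → arm 3.36 m, τ = 186.2 × 3.36 = 625.6 N·m counterclockwise.
Block: 46.7 × 9.8 = 457.7 N down at 2.26 m → arm 0.74 m, τ = 457.7 × 0.74 = 338.7 N·m counterclockwise.
Sack of grain: 18 × 9.8 = 176.4 N down at 0.87 m → arm 0.65 m, τ = 176.4 × 0.65 = 114.7 N·m clockwise.
Net load moment about support B = 1736 N·m counterclockwise.
Reaction R at support A is upward at 6.139 m, arm 4.619 m → moment R × 4.619 clockwise.
Στ = 0 ⇒ R × 4.619 = 1736 ⇒ R = 376 N.

R_A ≈ 376 N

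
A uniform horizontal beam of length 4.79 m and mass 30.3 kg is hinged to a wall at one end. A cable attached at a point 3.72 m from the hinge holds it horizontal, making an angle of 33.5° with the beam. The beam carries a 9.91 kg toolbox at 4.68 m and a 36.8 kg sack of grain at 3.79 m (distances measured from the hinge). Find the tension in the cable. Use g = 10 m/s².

About the hinge:
Beam weight: 30.3 × 10 = 303 N down at 2.395 m → arm 2.395 m, τ = 303 × 2.395 = 725.7 N·m clockwise.
Toolbox: 9.91 × 10 = 99.1 N down at 4.68 m → arm 4.68 m, τ = 99.1 × 4.68 = 463.8 N·m clockwise.
Sack of grain: 36.8 × 10 = 368 N down at 3.79 m → arm 3.79 m, τ = 368 × 3.79 = 1395 N·m clockwise.
Total clockwise load moment = 2584 N·m.
The cable tension T acts at 3.72 m; only its component perpendicular to the beam, T sinθ, produces torque. sin 33.5° = 0.5519.
Στ = 0 ⇒ T × 3.72 × 0.5519 = 2584 ⇒ T = 2584 / 2.053 = 1260 N.

T ≈ 1260 N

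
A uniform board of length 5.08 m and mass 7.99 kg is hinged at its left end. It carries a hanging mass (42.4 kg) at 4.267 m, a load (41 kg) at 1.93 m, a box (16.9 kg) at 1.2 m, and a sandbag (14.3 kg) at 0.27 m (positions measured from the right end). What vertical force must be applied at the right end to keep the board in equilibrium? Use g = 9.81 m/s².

F ≈ 615 N

Choose the left end as the axis so the unknown pivot reaction has zero arm there.
Beam weight: 7.99 × 9.81 = 78.38 N down at 2.54 m → arm 2.54 m, τ = 78.38 × 2.54 = 199.1 N·m clockwise.
Hanging mass: 42.4 × 9.81 = 415.9 N down at 4.267 m → arm 0.813 m, τ = 415.9 × 0.813 = 338.1 N·m clockwise.
Load: 41 × 9.81 = 402.2 N down at 1.93 m → arm 3.15 m, τ = 402.2 × 3.15 = 1267 N·m clockwise.
Box: 16.9 × 9.81 = 165.8 N down at 1.2 m → arm 3.88 m, τ = 165.8 × 3.88 = 643.3 N·m clockwise.
Sandbag: 14.3 × 9.81 = 140.3 N down at 0.27 m → arm 4.81 m, τ = 140.3 × 4.81 = 674.8 N·m clockwise.
Net moment of the loads = 3122 N·m clockwise.
The upward force F acts at the right end, arm 5.08 m, giving F × 5.08 counterclockwise.
Balancing moments: F × 5.08 = 3122, giving F = 3122 / 5.08 = 615 N.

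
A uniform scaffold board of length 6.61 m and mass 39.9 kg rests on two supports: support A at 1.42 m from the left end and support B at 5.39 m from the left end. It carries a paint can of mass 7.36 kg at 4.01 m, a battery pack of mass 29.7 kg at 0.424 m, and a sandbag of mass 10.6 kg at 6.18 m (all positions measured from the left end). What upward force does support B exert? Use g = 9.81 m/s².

R_B ≈ 285 N

About support A:
Beam weight: 39.9 × 9.81 = 391.4 N down at 3.305 m → arm 1.885 m, τ = 391.4 × 1.885 = 737.8 N·m clockwise.
Paint can: 7.36 × 9.81 = 72.2 N down at 4.01 m → arm 2.59 m, τ = 72.2 × 2.59 = 187 N·m clockwise.
Battery pack: 29.7 × 9.81 = 291.4 N down at 0.424 m → arm 0.996 m, τ = 291.4 × 0.996 = 290.2 N·m counterclockwise.
Sandbag: 10.6 × 9.81 = 104 N down at 6.18 m → arm 4.76 m, τ = 104 × 4.76 = 495 N·m clockwise.
Net load moment about support A = 1130 N·m clockwise.
Reaction R at support B is upward at 5.39 m, arm 3.97 m → moment R × 3.97 counterclockwise.
Στ = 0 ⇒ R × 3.97 = 1130 ⇒ R = 285 N.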